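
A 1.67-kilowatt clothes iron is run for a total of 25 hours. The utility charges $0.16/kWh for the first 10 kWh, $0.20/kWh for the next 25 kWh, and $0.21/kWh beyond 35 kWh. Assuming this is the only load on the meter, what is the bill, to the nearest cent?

Energy = 1.67 kW × 25 h = 41.75 kWh
Tier 1 (0–10 kWh): 10 × $0.16 = $1.6
Tier 2 (10–35 kWh): 25 × $0.20 = $5
Above 35 kWh: 6.75 × $0.21 = $1.4175
Bill = $8.02

$8.02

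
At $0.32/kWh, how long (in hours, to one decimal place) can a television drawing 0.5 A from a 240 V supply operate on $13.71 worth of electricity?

Power = 0.5 A × 240 V = 120 W = 0.12 kW
Energy available = $13.71 ÷ $0.32/kWh = 42.8438 kWh
Hours = 42.8438 kWh ÷ 0.12 kW = 357.0 h

357.0 h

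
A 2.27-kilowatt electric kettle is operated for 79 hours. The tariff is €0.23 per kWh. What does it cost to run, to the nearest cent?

Energy = 2.27 kW × 79 h = 179.33 kWh
Cost = 179.33 kWh × €0.23/kWh = €41.25

€41.25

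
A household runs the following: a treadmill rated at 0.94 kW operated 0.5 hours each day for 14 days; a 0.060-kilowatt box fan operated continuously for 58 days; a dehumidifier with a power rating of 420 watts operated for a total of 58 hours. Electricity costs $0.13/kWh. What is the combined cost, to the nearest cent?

$14.88

treadmill: Runtime = 0.5 h/day × 14 days = 7 h
treadmill: 0.94 kW × 7 h = 6.58 kWh
box fan: Runtime = 24 h × 58 = 1392 h
box fan: 0.06 kW × 1392 h = 83.52 kWh
dehumidifier: 0.42 kW × 58 h = 24.36 kWh
Total energy = 114.46 kWh
Cost = 114.46 × $0.13 = $14.88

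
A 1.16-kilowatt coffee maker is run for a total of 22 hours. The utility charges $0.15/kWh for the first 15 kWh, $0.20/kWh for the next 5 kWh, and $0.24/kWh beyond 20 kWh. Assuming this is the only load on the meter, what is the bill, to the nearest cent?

Energy = 1.16 kW × 22 h = 25.52 kWh
Tier 1 (0–15 kWh): 15 × $0.15 = $2.25
Tier 2 (15–20 kWh): 5 × $0.20 = $1
Above 20 kWh: 5.52 × $0.24 = $1.3248
Bill = $4.57

$4.57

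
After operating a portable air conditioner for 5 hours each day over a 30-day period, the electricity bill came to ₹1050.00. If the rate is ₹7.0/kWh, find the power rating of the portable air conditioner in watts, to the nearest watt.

1000 W

Energy = ₹1050.00 ÷ ₹7.0/kWh = 150 kWh
Runtime = 5 h/day × 30 days = 150 h
Power = 150 kWh ÷ 150 h = 1 kW = 1000 W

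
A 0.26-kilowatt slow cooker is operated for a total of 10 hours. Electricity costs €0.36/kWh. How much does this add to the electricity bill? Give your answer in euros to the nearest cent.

Energy = 0.26 kW × 10 h = 2.6 kWh
Cost = 2.6 kWh × €0.36/kWh = €0.94

€0.94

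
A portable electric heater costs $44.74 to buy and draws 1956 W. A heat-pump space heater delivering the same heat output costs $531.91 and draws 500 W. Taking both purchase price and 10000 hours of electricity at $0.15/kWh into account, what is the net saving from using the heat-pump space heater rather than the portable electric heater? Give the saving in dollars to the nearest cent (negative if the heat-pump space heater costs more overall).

portable electric heater: $44.74 + (1956/1000) kW × 10000 h × $0.15 = $44.74 + $2934 = $2978.74
heat-pump space heater: $531.91 + (500/1000) kW × 10000 h × $0.15 = $531.91 + $750 = $1281.91
Saving = $2978.74 − $1281.91 = $1696.83

$1696.83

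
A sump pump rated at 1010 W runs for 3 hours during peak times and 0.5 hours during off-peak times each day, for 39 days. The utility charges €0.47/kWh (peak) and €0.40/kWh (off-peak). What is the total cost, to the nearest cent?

€63.42

Peak energy = 1.01 kW × 3 h × 39 = 118.17 kWh
Off-peak energy = 1.01 kW × 0.5 h × 39 = 19.695 kWh
Cost = 118.17 × €0.47 + 19.695 × €0.40 = €55.5399 + €7.878 = €63.42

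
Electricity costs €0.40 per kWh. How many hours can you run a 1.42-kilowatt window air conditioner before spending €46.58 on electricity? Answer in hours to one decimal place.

82.0 h

Energy available = €46.58 ÷ €0.40/kWh = 116.45 kWh
Hours = 116.45 kWh ÷ 1.42 kW = 82.0 h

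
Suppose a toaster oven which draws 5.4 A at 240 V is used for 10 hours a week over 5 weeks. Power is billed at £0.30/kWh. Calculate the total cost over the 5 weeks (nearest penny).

£19.44

Power = 5.4 A × 240 V = 1296 W = 1.296 kW
Runtime = 10 h/week × 5 weeks = 50 h
Energy = 1.296 kW × 50 h = 64.8 kWh
Cost = 64.8 kWh × £0.30/kWh = £19.44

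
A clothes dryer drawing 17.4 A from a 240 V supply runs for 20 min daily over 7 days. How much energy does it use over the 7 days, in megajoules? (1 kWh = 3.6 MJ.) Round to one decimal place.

Power = 17.4 A × 240 V = 4176 W = 4.176 kW
Runtime = 20 min × 7 = 140 min = 2.333333… h
Energy = 4.176 kW × 2.333333… h = 9.744 kWh
= 9.744 × 3.6 MJ = 35.1 MJ

35.1 MJ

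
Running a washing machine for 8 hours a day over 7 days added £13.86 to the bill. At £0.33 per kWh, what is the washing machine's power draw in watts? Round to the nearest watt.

Energy = £13.86 ÷ £0.33/kWh = 42 kWh
Runtime = 8 h/day × 7 days = 56 h
Power = 42 kWh ÷ 56 h = 0.75 kW = 750 W

750 W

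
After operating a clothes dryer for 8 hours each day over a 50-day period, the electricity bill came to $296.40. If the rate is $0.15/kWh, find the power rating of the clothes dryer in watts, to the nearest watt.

Energy = $296.40 ÷ $0.15/kWh = 1976 kWh
Runtime = 8 h/day × 50 days = 400 h
Power = 1976 kWh ÷ 400 h = 4.94 kW = 4940 W

4940 W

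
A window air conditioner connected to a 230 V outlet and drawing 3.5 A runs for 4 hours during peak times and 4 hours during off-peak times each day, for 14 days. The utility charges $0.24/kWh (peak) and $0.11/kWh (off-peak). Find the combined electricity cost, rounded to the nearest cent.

$15.78

Power = 3.5 A × 230 V = 805 W = 0.805 kW
Peak energy = 0.805 kW × 4 h × 14 = 45.08 kWh
Off-peak energy = 0.805 kW × 4 h × 14 = 45.08 kWh
Cost = 45.08 × $0.24 + 45.08 × $0.11 = $10.8192 + $4.9588 = $15.78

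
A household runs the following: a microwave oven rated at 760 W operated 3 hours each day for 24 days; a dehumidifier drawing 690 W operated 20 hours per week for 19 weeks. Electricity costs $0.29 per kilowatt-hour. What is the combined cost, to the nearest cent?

microwave oven: Runtime = 3 h/day × 24 days = 72 h
microwave oven: 0.76 kW × 72 h = 54.72 kWh
dehumidifier: Runtime = 20 h/week × 19 weeks = 380 h
dehumidifier: 0.69 kW × 380 h = 262.2 kWh
Total energy = 316.92 kWh
Cost = 316.92 × $0.29 = $91.91

$91.91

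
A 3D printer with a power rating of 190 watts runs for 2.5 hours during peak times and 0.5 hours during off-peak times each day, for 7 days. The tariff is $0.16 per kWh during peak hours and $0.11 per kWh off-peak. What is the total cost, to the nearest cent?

Peak energy = 0.19 kW × 2.5 h × 7 = 3.325 kWh
Off-peak energy = 0.19 kW × 0.5 h × 7 = 0.665 kWh
Cost = 3.325 × $0.16 + 0.665 × $0.11 = $0.532 + $0.07315 = $0.61

$0.61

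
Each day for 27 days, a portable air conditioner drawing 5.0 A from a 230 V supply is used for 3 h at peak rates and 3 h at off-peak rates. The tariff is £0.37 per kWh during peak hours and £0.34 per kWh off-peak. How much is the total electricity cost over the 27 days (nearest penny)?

Power = 5.0 A × 230 V = 1150 W = 1.15 kW
Peak energy = 1.15 kW × 3 h × 27 = 93.15 kWh
Off-peak energy = 1.15 kW × 3 h × 27 = 93.15 kWh
Cost = 93.15 × £0.37 + 93.15 × £0.34 = £34.4655 + £31.671 = £66.14

£66.14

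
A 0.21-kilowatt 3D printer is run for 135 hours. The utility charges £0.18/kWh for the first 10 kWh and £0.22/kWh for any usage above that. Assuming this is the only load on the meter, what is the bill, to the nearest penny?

£5.84

Energy = 0.21 kW × 135 h = 28.35 kWh
Tier 1 (0–10 kWh): 10 × £0.18 = £1.8
Above 10 kWh: 18.35 × £0.22 = £4.037
Bill = £5.84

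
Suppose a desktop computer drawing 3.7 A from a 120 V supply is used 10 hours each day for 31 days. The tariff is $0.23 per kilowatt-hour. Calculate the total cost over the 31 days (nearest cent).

$31.66

Power = 3.7 A × 120 V = 444 W = 0.444 kW
Runtime = 10 h/day × 31 days = 310 h
Energy = 0.444 kW × 310 h = 137.64 kWh
Cost = 137.64 kWh × $0.23/kWh = $31.66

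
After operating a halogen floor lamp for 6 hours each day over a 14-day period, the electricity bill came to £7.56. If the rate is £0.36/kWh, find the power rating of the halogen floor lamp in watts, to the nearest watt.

250 W

Energy = £7.56 ÷ £0.36/kWh = 21 kWh
Runtime = 6 h/day × 14 days = 84 h
Power = 21 kWh ÷ 84 h = 0.25 kW = 250 W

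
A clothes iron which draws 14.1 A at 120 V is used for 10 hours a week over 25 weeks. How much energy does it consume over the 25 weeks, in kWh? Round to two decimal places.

Power = 14.1 A × 120 V = 1692 W = 1.692 kW
Runtime = 10 h/week × 25 weeks = 250 h
Energy = 1.692 kW × 250 h = 423 kWh

423.00 kWh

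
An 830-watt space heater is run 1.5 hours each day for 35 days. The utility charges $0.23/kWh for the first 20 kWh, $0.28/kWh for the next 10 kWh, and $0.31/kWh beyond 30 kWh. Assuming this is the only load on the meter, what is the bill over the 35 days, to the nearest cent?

Runtime = 1.5 h/day × 35 days = 52.5 h
Energy = 0.83 kW × 52.5 h = 43.575 kWh
Tier 1 (0–20 kWh): 20 × $0.23 = $4.6
Tier 2 (20–30 kWh): 10 × $0.28 = $2.8
Above 30 kWh: 13.575 × $0.31 = $4.20825
Bill = $11.61

$11.61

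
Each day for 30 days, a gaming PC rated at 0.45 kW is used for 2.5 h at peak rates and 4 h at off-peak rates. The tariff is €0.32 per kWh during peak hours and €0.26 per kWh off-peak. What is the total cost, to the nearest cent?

Peak energy = 0.45 kW × 2.5 h × 30 = 33.75 kWh
Off-peak energy = 0.45 kW × 4 h × 30 = 54 kWh
Cost = 33.75 × €0.32 + 54 × €0.26 = €10.8 + €14.04 = €24.84

€24.84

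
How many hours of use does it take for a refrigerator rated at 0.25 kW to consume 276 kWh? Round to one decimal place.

1104.0 h

Hours = 276 kWh ÷ 0.25 kW = 1104.0 h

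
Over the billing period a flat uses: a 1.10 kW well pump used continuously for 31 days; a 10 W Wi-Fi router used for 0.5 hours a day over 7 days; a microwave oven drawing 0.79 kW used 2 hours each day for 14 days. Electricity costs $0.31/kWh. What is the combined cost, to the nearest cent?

$260.57

well pump: Runtime = 24 h × 31 = 744 h
well pump: 1.1 kW × 744 h = 818.4 kWh
Wi-Fi router: Runtime = 0.5 h/day × 7 days = 3.5 h
Wi-Fi router: 0.01 kW × 3.5 h = 0.035 kWh
microwave oven: Runtime = 2 h/day × 14 days = 28 h
microwave oven: 0.79 kW × 28 h = 22.12 kWh
Total energy = 840.555 kWh
Cost = 840.555 × $0.31 = $260.57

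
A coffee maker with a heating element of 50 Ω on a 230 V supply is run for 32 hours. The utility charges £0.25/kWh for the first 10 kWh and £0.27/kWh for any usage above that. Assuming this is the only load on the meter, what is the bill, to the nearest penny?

Power = V²/R = 230²/50 = 1058 W = 1.058 kW
Energy = 1.058 kW × 32 h = 33.856 kWh
Tier 1 (0–10 kWh): 10 × £0.25 = £2.5
Above 10 kWh: 23.856 × £0.27 = £6.44112
Bill = £8.94

£8.94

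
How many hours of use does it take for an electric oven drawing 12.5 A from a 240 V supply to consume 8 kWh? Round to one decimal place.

2.7 h

Power = 12.5 A × 240 V = 3000 W = 3 kW
Hours = 8 kWh ÷ 3 kW = 2.7 h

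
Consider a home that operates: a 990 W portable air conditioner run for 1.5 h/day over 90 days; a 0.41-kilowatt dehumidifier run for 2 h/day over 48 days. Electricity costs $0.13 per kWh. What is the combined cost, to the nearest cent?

$22.49

portable air conditioner: Runtime = 1.5 h/day × 90 days = 135 h
portable air conditioner: 0.99 kW × 135 h = 133.65 kWh
dehumidifier: Runtime = 2 h/day × 48 days = 96 h
dehumidifier: 0.41 kW × 96 h = 39.36 kWh
Total energy = 173.01 kWh
Cost = 173.01 × $0.13 = $22.49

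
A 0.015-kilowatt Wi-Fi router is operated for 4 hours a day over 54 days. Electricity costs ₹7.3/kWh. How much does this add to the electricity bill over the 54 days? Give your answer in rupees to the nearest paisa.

Runtime = 4 h/day × 54 days = 216 h
Energy = 0.015 kW × 216 h = 3.24 kWh
Cost = 3.24 kWh × ₹7.3/kWh = ₹23.65

₹23.65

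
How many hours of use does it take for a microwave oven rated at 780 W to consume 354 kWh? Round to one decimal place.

Hours = 354 kWh ÷ 0.78 kW = 453.8 h

453.8 h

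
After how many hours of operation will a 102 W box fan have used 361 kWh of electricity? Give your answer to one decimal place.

3539.2 h

Hours = 361 kWh ÷ 0.102 kW = 3539.2 h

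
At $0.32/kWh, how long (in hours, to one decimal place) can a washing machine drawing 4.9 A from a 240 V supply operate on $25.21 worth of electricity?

67.0 h

Power = 4.9 A × 240 V = 1176 W = 1.176 kW
Energy available = $25.21 ÷ $0.32/kWh = 78.7813 kWh
Hours = 78.7813 kWh ÷ 1.176 kW = 67.0 h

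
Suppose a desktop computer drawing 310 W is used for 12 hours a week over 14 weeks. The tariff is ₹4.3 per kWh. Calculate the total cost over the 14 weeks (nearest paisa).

₹223.94

Runtime = 12 h/week × 14 weeks = 168 h
Energy = 0.31 kW × 168 h = 52.08 kWh
Cost = 52.08 kWh × ₹4.3/kWh = ₹223.94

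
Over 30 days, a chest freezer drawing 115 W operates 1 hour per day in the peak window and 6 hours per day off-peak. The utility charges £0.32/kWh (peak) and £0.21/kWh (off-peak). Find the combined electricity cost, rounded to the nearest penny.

£5.45

Peak energy = 0.115 kW × 1 h × 30 = 3.45 kWh
Off-peak energy = 0.115 kW × 6 h × 30 = 20.7 kWh
Cost = 3.45 × £0.32 + 20.7 × £0.21 = £1.104 + £4.347 = £5.45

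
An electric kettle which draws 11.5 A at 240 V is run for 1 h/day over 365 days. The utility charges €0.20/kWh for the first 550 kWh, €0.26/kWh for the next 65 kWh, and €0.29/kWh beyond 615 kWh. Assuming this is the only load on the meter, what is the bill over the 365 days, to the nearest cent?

€240.70

Power = 11.5 A × 240 V = 2760 W = 2.76 kW
Runtime = 1 h/day × 365 days = 365 h
Energy = 2.76 kW × 365 h = 1007.4 kWh
Tier 1 (0–550 kWh): 550 × €0.20 = €110
Tier 2 (550–615 kWh): 65 × €0.26 = €16.9
Above 615 kWh: 392.4 × €0.29 = €113.796
Bill = €240.70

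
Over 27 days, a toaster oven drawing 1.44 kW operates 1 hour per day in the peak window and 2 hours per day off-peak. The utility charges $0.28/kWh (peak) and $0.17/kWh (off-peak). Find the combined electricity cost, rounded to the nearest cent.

Peak energy = 1.44 kW × 1 h × 27 = 38.88 kWh
Off-peak energy = 1.44 kW × 2 h × 27 = 77.76 kWh
Cost = 38.88 × $0.28 + 77.76 × $0.17 = $10.8864 + $13.2192 = $24.11

$24.11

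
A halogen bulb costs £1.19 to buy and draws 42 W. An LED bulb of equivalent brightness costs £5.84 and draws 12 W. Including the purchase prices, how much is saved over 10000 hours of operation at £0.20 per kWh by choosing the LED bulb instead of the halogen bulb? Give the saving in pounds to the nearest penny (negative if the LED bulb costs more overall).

halogen bulb: £1.19 + (42/1000) kW × 10000 h × £0.20 = £1.19 + £84 = £85.19
LED bulb: £5.84 + (12/1000) kW × 10000 h × £0.20 = £5.84 + £24 = £29.84
Saving = £85.19 − £29.84 = £55.35

£55.35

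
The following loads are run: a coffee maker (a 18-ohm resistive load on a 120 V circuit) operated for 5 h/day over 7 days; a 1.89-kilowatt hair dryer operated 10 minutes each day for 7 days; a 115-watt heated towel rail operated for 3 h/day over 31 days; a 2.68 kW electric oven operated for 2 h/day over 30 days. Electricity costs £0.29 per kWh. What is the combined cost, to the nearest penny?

coffee maker: Power = V²/R = 120²/18 = 800 W = 0.8 kW
coffee maker: Runtime = 5 h/day × 7 days = 35 h
coffee maker: 0.8 kW × 35 h = 28 kWh
hair dryer: Runtime = 10 min × 7 = 70 min = 1.166666… h
hair dryer: 1.89 kW × 1.166666… h = 2.205 kWh
heated towel rail: Runtime = 3 h/day × 31 days = 93 h
heated towel rail: 0.115 kW × 93 h = 10.695 kWh
electric oven: Runtime = 2 h/day × 30 days = 60 h
electric oven: 2.68 kW × 60 h = 160.8 kWh
Total energy = 201.7 kWh
Cost = 201.7 × £0.29 = £58.49

£58.49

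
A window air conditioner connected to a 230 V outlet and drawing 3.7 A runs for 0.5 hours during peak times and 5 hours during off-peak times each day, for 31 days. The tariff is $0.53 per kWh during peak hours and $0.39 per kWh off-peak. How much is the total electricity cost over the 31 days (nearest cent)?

$58.43

Power = 3.7 A × 230 V = 851 W = 0.851 kW
Peak energy = 0.851 kW × 0.5 h × 31 = 13.1905 kWh
Off-peak energy = 0.851 kW × 5 h × 31 = 131.905 kWh
Cost = 13.1905 × $0.53 + 131.905 × $0.39 = $6.990965 + $51.44295 = $58.43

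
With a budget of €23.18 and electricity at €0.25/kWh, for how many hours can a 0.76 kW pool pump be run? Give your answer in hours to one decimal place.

Energy available = €23.18 ÷ €0.25/kWh = 92.72 kWh
Hours = 92.72 kWh ÷ 0.76 kW = 122.0 h

122.0 h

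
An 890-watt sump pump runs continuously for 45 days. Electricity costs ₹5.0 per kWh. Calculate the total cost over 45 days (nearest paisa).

₹4806.00

Runtime = 24 h × 45 = 1080 h
Energy = 0.89 kW × 1080 h = 961.2 kWh
Cost = 961.2 kWh × ₹5.0/kWh = ₹4806.00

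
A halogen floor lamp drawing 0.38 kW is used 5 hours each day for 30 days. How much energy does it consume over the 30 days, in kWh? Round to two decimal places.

Runtime = 5 h/day × 30 days = 150 h
Energy = 0.38 kW × 150 h = 57 kWh

57.00 kWh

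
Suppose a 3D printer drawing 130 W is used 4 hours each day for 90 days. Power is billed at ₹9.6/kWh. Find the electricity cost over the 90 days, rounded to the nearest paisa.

Runtime = 4 h/day × 90 days = 360 h
Energy = 0.13 kW × 360 h = 46.8 kWh
Cost = 46.8 kWh × ₹9.6/kWh = ₹449.28

₹449.28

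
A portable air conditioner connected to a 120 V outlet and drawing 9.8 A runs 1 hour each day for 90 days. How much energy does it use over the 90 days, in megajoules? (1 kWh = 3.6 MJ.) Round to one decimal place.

381.0 MJ

Power = 9.8 A × 120 V = 1176 W = 1.176 kW
Runtime = 1 h/day × 90 days = 90 h
Energy = 1.176 kW × 90 h = 105.84 kWh
= 105.84 × 3.6 MJ = 381.0 MJ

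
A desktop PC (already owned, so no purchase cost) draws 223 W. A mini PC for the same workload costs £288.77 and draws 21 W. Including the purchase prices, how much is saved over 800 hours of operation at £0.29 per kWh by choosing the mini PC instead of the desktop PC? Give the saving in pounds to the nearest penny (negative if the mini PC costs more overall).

desktop PC: £0.00 + (223/1000) kW × 800 h × £0.29 = £0.00 + £51.736 = £51.736
mini PC: £288.77 + (21/1000) kW × 800 h × £0.29 = £288.77 + £4.872 = £293.642
Saving = £51.736 − £293.642 = −£241.906 → -£241.91

-£241.91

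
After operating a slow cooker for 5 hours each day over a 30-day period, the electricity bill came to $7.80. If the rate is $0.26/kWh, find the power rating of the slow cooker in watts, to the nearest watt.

Energy = $7.80 ÷ $0.26/kWh = 30 kWh
Runtime = 5 h/day × 30 days = 150 h
Power = 30 kWh ÷ 150 h = 0.2 kW = 200 W

200 W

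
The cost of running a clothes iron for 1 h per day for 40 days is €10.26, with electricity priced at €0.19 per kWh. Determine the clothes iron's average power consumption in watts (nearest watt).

Energy = €10.26 ÷ €0.19/kWh = 54 kWh
Runtime = 1 h/day × 40 days = 40 h
Power = 54 kWh ÷ 40 h = 1.35 kW = 1350 W

1350 W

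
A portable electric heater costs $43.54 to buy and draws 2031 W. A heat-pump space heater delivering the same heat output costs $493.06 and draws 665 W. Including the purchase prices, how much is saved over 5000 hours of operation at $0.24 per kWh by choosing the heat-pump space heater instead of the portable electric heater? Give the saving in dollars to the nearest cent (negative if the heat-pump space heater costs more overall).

$1189.68

portable electric heater: $43.54 + (2031/1000) kW × 5000 h × $0.24 = $43.54 + $2437.2 = $2480.74
heat-pump space heater: $493.06 + (665/1000) kW × 5000 h × $0.24 = $493.06 + $798 = $1291.06
Saving = $2480.74 − $1291.06 = $1189.68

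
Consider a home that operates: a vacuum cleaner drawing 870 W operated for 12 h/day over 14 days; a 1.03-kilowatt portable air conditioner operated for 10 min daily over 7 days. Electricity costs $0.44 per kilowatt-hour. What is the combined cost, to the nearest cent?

$64.84

vacuum cleaner: Runtime = 12 h/day × 14 days = 168 h
vacuum cleaner: 0.87 kW × 168 h = 146.16 kWh
portable air conditioner: Runtime = 10 min × 7 = 70 min = 1.166666… h
portable air conditioner: 1.03 kW × 1.166666… h = 1.201666… kWh
Total energy = 147.361666… kWh
Cost = 147.361666… × $0.44 = $64.84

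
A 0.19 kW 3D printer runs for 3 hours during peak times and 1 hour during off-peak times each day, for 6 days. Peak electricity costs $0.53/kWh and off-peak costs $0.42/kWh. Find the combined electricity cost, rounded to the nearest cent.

$2.29

Peak energy = 0.19 kW × 3 h × 6 = 3.42 kWh
Off-peak energy = 0.19 kW × 1 h × 6 = 1.14 kWh
Cost = 3.42 × $0.53 + 1.14 × $0.42 = $1.8126 + $0.4788 = $2.29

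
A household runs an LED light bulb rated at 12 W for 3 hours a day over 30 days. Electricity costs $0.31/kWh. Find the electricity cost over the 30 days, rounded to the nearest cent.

Runtime = 3 h/day × 30 days = 90 h
Energy = 0.012 kW × 90 h = 1.08 kWh
Cost = 1.08 kWh × $0.31/kWh = $0.33

$0.33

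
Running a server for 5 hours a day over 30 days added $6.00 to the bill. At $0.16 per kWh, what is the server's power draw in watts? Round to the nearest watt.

Energy = $6.00 ÷ $0.16/kWh = 37.5 kWh
Runtime = 5 h/day × 30 days = 150 h
Power = 37.5 kWh ÷ 150 h = 0.25 kW = 250 W

250 W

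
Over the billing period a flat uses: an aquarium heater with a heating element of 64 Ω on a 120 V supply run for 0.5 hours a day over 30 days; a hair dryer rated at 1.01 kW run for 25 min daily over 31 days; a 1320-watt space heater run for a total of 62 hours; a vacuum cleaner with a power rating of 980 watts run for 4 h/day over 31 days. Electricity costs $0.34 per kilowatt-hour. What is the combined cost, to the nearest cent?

aquarium heater: Power = V²/R = 120²/64 = 225 W = 0.225 kW
aquarium heater: Runtime = 0.5 h/day × 30 days = 15 h
aquarium heater: 0.225 kW × 15 h = 3.375 kWh
hair dryer: Runtime = 25 min × 31 = 775 min = 12.916666… h
hair dryer: 1.01 kW × 12.916666… h = 13.045833… kWh
space heater: 1.32 kW × 62 h = 81.84 kWh
vacuum cleaner: Runtime = 4 h/day × 31 days = 124 h
vacuum cleaner: 0.98 kW × 124 h = 121.52 kWh
Total energy = 219.780833… kWh
Cost = 219.780833… × $0.34 = $74.73

$74.73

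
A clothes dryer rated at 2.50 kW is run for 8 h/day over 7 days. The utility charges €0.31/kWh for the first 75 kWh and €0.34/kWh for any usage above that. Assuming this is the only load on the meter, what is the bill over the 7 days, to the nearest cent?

Runtime = 8 h/day × 7 days = 56 h
Energy = 2.5 kW × 56 h = 140 kWh
Tier 1 (0–75 kWh): 75 × €0.31 = €23.25
Above 75 kWh: 65 × €0.34 = €22.1
Bill = €45.35

€45.35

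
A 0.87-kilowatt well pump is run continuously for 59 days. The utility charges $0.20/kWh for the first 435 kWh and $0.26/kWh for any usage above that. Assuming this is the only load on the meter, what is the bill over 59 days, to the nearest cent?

$294.20

Runtime = 24 h × 59 = 1416 h
Energy = 0.87 kW × 1416 h = 1231.92 kWh
Tier 1 (0–435 kWh): 435 × $0.20 = $87
Above 435 kWh: 796.92 × $0.26 = $207.1992
Bill = $294.20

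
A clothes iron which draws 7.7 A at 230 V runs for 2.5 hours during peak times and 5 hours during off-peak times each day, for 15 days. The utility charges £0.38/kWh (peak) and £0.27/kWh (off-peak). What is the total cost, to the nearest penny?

Power = 7.7 A × 230 V = 1771 W = 1.771 kW
Peak energy = 1.771 kW × 2.5 h × 15 = 66.4125 kWh
Off-peak energy = 1.771 kW × 5 h × 15 = 132.825 kWh
Cost = 66.4125 × £0.38 + 132.825 × £0.27 = £25.23675 + £35.86275 = £61.10

£61.10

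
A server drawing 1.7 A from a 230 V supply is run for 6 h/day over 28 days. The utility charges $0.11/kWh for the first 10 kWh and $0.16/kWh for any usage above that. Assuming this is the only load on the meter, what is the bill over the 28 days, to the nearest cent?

$10.01

Power = 1.7 A × 230 V = 391 W = 0.391 kW
Runtime = 6 h/day × 28 days = 168 h
Energy = 0.391 kW × 168 h = 65.688 kWh
Tier 1 (0–10 kWh): 10 × $0.11 = $1.1
Above 10 kWh: 55.688 × $0.16 = $8.91008
Bill = $10.01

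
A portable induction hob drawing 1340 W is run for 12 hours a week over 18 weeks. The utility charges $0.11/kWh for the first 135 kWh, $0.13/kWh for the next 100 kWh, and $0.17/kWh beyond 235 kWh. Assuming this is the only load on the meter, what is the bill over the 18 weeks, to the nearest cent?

Runtime = 12 h/week × 18 weeks = 216 h
Energy = 1.34 kW × 216 h = 289.44 kWh
Tier 1 (0–135 kWh): 135 × $0.11 = $14.85
Tier 2 (135–235 kWh): 100 × $0.13 = $13
Above 235 kWh: 54.44 × $0.17 = $9.2548
Bill = $37.10

$37.10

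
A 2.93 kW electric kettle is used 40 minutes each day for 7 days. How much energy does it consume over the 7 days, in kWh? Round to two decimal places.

13.67 kWh

Runtime = 40 min × 7 = 280 min = 4.666666… h
Energy = 2.93 kW × 4.666666… h = 13.673333… kWh ≈ 13.67 kWh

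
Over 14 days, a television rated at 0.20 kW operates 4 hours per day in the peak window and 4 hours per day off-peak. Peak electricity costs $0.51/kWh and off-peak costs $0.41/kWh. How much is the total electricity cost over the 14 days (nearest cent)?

Peak energy = 0.2 kW × 4 h × 14 = 11.2 kWh
Off-peak energy = 0.2 kW × 4 h × 14 = 11.2 kWh
Cost = 11.2 × $0.51 + 11.2 × $0.41 = $5.712 + $4.592 = $10.30

$10.30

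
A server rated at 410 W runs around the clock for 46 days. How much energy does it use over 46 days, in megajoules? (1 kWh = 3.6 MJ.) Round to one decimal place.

Runtime = 24 h × 46 = 1104 h
Energy = 0.41 kW × 1104 h = 452.64 kWh
= 452.64 × 3.6 MJ = 1629.5 MJ

1629.5 MJ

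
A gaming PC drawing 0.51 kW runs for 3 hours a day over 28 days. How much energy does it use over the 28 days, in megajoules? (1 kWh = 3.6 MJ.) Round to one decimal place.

Runtime = 3 h/day × 28 days = 84 h
Energy = 0.51 kW × 84 h = 42.84 kWh
= 42.84 × 3.6 MJ = 154.2 MJ

154.2 MJ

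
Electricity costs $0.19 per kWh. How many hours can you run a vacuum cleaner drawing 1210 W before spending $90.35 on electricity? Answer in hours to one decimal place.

393.0 h

Energy available = $90.35 ÷ $0.19/kWh = 475.5263 kWh
Hours = 475.5263 kWh ÷ 1.21 kW = 393.0 h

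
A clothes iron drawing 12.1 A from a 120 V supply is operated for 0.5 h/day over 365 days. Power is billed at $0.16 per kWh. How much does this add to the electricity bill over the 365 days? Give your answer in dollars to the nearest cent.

$42.40

Power = 12.1 A × 120 V = 1452 W = 1.452 kW
Runtime = 0.5 h/day × 365 days = 182.5 h
Energy = 1.452 kW × 182.5 h = 264.99 kWh
Cost = 264.99 kWh × $0.16/kWh = $42.40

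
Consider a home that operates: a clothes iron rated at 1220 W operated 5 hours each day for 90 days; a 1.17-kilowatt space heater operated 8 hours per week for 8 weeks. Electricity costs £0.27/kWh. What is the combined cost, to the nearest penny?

clothes iron: Runtime = 5 h/day × 90 days = 450 h
clothes iron: 1.22 kW × 450 h = 549 kWh
space heater: Runtime = 8 h/week × 8 weeks = 64 h
space heater: 1.17 kW × 64 h = 74.88 kWh
Total energy = 623.88 kWh
Cost = 623.88 × £0.27 = £168.45

£168.45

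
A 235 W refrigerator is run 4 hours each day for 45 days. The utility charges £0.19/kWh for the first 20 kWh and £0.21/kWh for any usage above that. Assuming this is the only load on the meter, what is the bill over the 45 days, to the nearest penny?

Runtime = 4 h/day × 45 days = 180 h
Energy = 0.235 kW × 180 h = 42.3 kWh
Tier 1 (0–20 kWh): 20 × £0.19 = £3.8
Above 20 kWh: 22.3 × £0.21 = £4.683
Bill = £8.48

£8.48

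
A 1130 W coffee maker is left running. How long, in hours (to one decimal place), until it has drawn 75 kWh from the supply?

66.4 h

Hours = 75 kWh ÷ 1.13 kW = 66.4 h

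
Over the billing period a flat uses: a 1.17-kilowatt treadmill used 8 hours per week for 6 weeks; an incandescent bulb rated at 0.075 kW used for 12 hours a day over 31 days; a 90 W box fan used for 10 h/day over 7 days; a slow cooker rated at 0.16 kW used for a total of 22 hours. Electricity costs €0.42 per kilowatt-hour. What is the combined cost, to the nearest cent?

treadmill: Runtime = 8 h/week × 6 weeks = 48 h
treadmill: 1.17 kW × 48 h = 56.16 kWh
incandescent bulb: Runtime = 12 h/day × 31 days = 372 h
incandescent bulb: 0.075 kW × 372 h = 27.9 kWh
box fan: Runtime = 10 h/day × 7 days = 70 h
box fan: 0.09 kW × 70 h = 6.3 kWh
slow cooker: 0.16 kW × 22 h = 3.52 kWh
Total energy = 93.88 kWh
Cost = 93.88 × €0.42 = €39.43

€39.43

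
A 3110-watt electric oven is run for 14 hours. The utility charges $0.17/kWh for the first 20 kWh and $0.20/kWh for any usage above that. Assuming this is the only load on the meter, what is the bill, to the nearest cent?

$8.11

Energy = 3.11 kW × 14 h = 43.54 kWh
Tier 1 (0–20 kWh): 20 × $0.17 = $3.4
Above 20 kWh: 23.54 × $0.20 = $4.708
Bill = $8.11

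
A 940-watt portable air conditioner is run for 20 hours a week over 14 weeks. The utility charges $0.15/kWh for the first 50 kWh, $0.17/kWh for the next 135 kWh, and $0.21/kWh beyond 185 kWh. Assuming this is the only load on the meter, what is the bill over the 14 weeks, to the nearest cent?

Runtime = 20 h/week × 14 weeks = 280 h
Energy = 0.94 kW × 280 h = 263.2 kWh
Tier 1 (0–50 kWh): 50 × $0.15 = $7.5
Tier 2 (50–185 kWh): 135 × $0.17 = $22.95
Above 185 kWh: 78.2 × $0.21 = $16.422
Bill = $46.87

$46.87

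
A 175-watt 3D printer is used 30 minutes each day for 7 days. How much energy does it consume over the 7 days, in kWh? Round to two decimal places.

Runtime = 30 min × 7 = 210 min = 3.5 h
Energy = 0.175 kW × 3.5 h = 0.6125 kWh ≈ 0.61 kWh

0.61 kWh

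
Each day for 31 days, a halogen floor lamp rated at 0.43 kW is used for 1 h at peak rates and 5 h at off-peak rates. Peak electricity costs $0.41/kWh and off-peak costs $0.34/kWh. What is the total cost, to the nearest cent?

$28.13

Peak energy = 0.43 kW × 1 h × 31 = 13.33 kWh
Off-peak energy = 0.43 kW × 5 h × 31 = 66.65 kWh
Cost = 13.33 × $0.41 + 66.65 × $0.34 = $5.4653 + $22.661 = $28.13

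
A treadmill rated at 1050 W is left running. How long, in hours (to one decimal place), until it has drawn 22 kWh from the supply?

Hours = 22 kWh ÷ 1.05 kW = 21.0 h

21.0 h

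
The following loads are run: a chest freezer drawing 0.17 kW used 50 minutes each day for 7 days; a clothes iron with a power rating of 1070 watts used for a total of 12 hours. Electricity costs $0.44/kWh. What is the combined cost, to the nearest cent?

chest freezer: Runtime = 50 min × 7 = 350 min = 5.833333… h
chest freezer: 0.17 kW × 5.833333… h = 0.991666… kWh
clothes iron: 1.07 kW × 12 h = 12.84 kWh
Total energy = 13.831666… kWh
Cost = 13.831666… × $0.44 = $6.09

$6.09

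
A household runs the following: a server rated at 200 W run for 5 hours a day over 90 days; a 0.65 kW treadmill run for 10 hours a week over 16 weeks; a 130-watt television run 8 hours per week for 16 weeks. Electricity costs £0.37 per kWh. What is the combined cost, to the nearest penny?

server: Runtime = 5 h/day × 90 days = 450 h
server: 0.2 kW × 450 h = 90 kWh
treadmill: Runtime = 10 h/week × 16 weeks = 160 h
treadmill: 0.65 kW × 160 h = 104 kWh
television: Runtime = 8 h/week × 16 weeks = 128 h
television: 0.13 kW × 128 h = 16.64 kWh
Total energy = 210.64 kWh
Cost = 210.64 × £0.37 = £77.94

£77.94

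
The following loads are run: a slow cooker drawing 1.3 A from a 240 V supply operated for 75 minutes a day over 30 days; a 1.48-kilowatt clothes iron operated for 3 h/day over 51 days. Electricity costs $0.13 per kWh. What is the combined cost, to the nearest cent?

slow cooker: Power = 1.3 A × 240 V = 312 W = 0.312 kW
slow cooker: Runtime = 75 min × 30 = 2250 min = 37.5 h
slow cooker: 0.312 kW × 37.5 h = 11.7 kWh
clothes iron: Runtime = 3 h/day × 51 days = 153 h
clothes iron: 1.48 kW × 153 h = 226.44 kWh
Total energy = 238.14 kWh
Cost = 238.14 × $0.13 = $30.96

$30.96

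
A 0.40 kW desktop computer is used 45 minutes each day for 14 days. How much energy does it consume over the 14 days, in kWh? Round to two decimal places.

4.20 kWh

Runtime = 45 min × 14 = 630 min = 10.5 h
Energy = 0.4 kW × 10.5 h = 4.2 kWh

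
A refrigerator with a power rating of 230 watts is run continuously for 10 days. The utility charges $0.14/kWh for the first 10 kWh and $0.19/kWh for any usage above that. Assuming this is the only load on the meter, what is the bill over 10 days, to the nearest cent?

$9.99

Runtime = 24 h × 10 = 240 h
Energy = 0.23 kW × 240 h = 55.2 kWh
Tier 1 (0–10 kWh): 10 × $0.14 = $1.4
Above 10 kWh: 45.2 × $0.19 = $8.588
Bill = $9.99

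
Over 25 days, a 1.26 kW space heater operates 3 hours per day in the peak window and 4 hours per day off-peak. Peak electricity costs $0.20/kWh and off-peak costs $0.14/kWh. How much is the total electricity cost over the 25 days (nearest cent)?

$36.54

Peak energy = 1.26 kW × 3 h × 25 = 94.5 kWh
Off-peak energy = 1.26 kW × 4 h × 25 = 126 kWh
Cost = 94.5 × $0.20 + 126 × $0.14 = $18.9 + $17.64 = $36.54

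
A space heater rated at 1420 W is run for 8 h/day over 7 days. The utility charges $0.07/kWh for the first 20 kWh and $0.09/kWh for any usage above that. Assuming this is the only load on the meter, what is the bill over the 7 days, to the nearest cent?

$6.76

Runtime = 8 h/day × 7 days = 56 h
Energy = 1.42 kW × 56 h = 79.52 kWh
Tier 1 (0–20 kWh): 20 × $0.07 = $1.4
Above 20 kWh: 59.52 × $0.09 = $5.3568
Bill = $6.76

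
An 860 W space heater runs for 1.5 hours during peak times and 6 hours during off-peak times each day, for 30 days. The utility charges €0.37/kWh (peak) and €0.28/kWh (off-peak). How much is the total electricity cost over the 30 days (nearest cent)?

Peak energy = 0.86 kW × 1.5 h × 30 = 38.7 kWh
Off-peak energy = 0.86 kW × 6 h × 30 = 154.8 kWh
Cost = 38.7 × €0.37 + 154.8 × €0.28 = €14.319 + €43.344 = €57.66

€57.66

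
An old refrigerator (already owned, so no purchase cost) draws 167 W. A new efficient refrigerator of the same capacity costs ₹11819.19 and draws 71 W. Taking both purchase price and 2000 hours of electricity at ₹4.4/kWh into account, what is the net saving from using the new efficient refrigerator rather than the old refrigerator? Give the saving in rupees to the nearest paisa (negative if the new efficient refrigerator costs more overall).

old refrigerator: ₹0.00 + (167/1000) kW × 2000 h × ₹4.4 = ₹0.00 + ₹1469.6 = ₹1469.6
new efficient refrigerator: ₹11819.19 + (71/1000) kW × 2000 h × ₹4.4 = ₹11819.19 + ₹624.8 = ₹12443.99
Saving = ₹1469.6 − ₹12443.99 = −₹10974.39

-₹10974.39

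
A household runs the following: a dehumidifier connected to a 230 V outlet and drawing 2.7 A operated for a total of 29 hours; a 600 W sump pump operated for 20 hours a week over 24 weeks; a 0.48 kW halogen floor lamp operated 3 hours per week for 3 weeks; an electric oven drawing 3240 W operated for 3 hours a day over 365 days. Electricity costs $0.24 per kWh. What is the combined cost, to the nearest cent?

$925.95

dehumidifier: Power = 2.7 A × 230 V = 621 W = 0.621 kW
dehumidifier: 0.621 kW × 29 h = 18.009 kWh
sump pump: Runtime = 20 h/week × 24 weeks = 480 h
sump pump: 0.6 kW × 480 h = 288 kWh
halogen floor lamp: Runtime = 3 h/week × 3 weeks = 9 h
halogen floor lamp: 0.48 kW × 9 h = 4.32 kWh
electric oven: Runtime = 3 h/day × 365 days = 1095 h
electric oven: 3.24 kW × 1095 h = 3547.8 kWh
Total energy = 3858.129 kWh
Cost = 3858.129 × $0.24 = $925.95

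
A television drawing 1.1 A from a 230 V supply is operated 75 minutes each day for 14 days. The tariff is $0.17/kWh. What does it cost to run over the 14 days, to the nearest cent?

Power = 1.1 A × 230 V = 253 W = 0.253 kW
Runtime = 75 min × 14 = 1050 min = 17.5 h
Energy = 0.253 kW × 17.5 h = 4.4275 kWh
Cost = 4.4275 kWh × $0.17/kWh = $0.75

$0.75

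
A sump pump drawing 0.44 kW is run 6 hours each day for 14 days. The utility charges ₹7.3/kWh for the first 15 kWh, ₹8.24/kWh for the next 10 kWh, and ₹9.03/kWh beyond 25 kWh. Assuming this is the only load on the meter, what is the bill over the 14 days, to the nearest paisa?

₹299.90

Runtime = 6 h/day × 14 days = 84 h
Energy = 0.44 kW × 84 h = 36.96 kWh
Tier 1 (0–15 kWh): 15 × ₹7.3 = ₹109.5
Tier 2 (15–25 kWh): 10 × ₹8.24 = ₹82.4
Above 25 kWh: 11.96 × ₹9.03 = ₹107.9988
Bill = ₹299.90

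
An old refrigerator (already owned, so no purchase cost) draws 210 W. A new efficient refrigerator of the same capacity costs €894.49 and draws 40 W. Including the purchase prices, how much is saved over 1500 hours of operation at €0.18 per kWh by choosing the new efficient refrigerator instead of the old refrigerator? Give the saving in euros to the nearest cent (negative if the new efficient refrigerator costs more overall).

-€848.59

old refrigerator: €0.00 + (210/1000) kW × 1500 h × €0.18 = €0.00 + €56.7 = €56.7
new efficient refrigerator: €894.49 + (40/1000) kW × 1500 h × €0.18 = €894.49 + €10.8 = €905.29
Saving = €56.7 − €905.29 = −€848.59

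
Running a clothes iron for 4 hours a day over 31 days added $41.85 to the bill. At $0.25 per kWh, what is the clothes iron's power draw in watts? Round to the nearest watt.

Energy = $41.85 ÷ $0.25/kWh = 167.4 kWh
Runtime = 4 h/day × 31 days = 124 h
Power = 167.4 kWh ÷ 124 h = 1.35 kW = 1350 W

1350 W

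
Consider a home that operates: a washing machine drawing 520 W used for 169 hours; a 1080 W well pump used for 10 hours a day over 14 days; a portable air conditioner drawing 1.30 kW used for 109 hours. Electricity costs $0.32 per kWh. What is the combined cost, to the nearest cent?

washing machine: 0.52 kW × 169 h = 87.88 kWh
well pump: Runtime = 10 h/day × 14 days = 140 h
well pump: 1.08 kW × 140 h = 151.2 kWh
portable air conditioner: 1.3 kW × 109 h = 141.7 kWh
Total energy = 380.78 kWh
Cost = 380.78 × $0.32 = $121.85

$121.85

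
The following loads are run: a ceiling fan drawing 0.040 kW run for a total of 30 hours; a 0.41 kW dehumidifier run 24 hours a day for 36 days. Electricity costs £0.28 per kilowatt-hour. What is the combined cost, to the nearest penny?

ceiling fan: 0.04 kW × 30 h = 1.2 kWh
dehumidifier: Runtime = 24 h × 36 = 864 h
dehumidifier: 0.41 kW × 864 h = 354.24 kWh
Total energy = 355.44 kWh
Cost = 355.44 × £0.28 = £99.52

£99.52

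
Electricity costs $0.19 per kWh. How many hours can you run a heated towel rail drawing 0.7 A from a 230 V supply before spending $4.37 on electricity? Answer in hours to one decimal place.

Power = 0.7 A × 230 V = 161 W = 0.161 kW
Energy available = $4.37 ÷ $0.19/kWh = 23 kWh
Hours = 23 kWh ÷ 0.161 kW = 142.9 h

142.9 h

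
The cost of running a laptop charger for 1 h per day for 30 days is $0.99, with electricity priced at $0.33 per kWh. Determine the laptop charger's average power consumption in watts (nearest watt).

100 W

Energy = $0.99 ÷ $0.33/kWh = 3 kWh
Runtime = 1 h/day × 30 days = 30 h
Power = 3 kWh ÷ 30 h = 0.1 kW = 100 W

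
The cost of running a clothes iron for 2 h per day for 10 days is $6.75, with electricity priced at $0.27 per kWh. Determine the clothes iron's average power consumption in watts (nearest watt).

Energy = $6.75 ÷ $0.27/kWh = 25 kWh
Runtime = 2 h/day × 10 days = 20 h
Power = 25 kWh ÷ 20 h = 1.25 kW = 1250 W

1250 W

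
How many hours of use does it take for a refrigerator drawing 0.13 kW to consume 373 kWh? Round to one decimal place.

2869.2 h

Hours = 373 kWh ÷ 0.13 kW = 2869.2 h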